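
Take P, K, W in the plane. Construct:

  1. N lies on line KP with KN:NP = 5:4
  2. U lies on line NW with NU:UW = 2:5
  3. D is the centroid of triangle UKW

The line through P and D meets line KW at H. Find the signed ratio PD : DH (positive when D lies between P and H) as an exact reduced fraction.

Work in coordinates with P = (0, 0), K = (1, 0), W = (0, 1).
1. N lies on line KP with KN:NP = 5:4 ⇒ N = (4/9, 0)
2. U lies on line NW with NU:UW = 2:5 ⇒ U = (20/63, 2/7)
3. D is the centroid of triangle UKW ⇒ D = (83/189, 3/7)
line PD meets KW at H = (83/164, 81/164)
D = P + t·(H−P) with t = 164/189, so PD:DH = 164/189:25/189

PD:DH = 164/25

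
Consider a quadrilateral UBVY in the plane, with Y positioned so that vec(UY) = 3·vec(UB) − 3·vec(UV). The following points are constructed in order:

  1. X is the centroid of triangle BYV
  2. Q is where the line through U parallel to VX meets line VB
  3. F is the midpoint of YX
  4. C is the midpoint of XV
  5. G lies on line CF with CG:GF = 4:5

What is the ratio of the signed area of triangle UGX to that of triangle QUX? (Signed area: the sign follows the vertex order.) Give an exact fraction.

Choose coordinates U = (0, 0), B = (1, 0), V = (0, 1), Y = (3, -3).
1. X is the centroid of triangle BYV ⇒ X = (4/3, -2/3)
2. Q is where the line through U parallel to VX meets line VB ⇒ Q = (-4, 5)
3. F is the midpoint of YX ⇒ F = (13/6, -11/6)
4. C is the midpoint of XV ⇒ C = (2/3, 1/6)
5. G lies on line CF with CG:GF = 4:5 ⇒ G = (4/3, -13/18)
2·[UGX] = 2/27, 2·[QUX] = 4
[UGX]:[QUX] = 2/27:4 = 1/54

[UGX]:[QUX] = 1/54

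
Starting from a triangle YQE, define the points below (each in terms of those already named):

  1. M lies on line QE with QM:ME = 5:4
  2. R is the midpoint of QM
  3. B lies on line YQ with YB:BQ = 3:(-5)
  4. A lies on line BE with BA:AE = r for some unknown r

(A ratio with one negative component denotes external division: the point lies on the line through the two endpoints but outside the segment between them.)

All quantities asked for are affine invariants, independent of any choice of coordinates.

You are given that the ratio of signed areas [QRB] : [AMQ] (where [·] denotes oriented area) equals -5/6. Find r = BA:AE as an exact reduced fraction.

r = 2/3

Set Y = (0, 0), Q = (1, 0), E = (0, 1); any affine frame gives the same invariant.
1. M lies on line QE with QM:ME = 5:4 ⇒ M = (4/9, 5/9)
2. R is the midpoint of QM ⇒ R = (13/18, 5/18)
3. B lies on line YQ with YB:BQ = 3:(-5) ⇒ B = (-3/2, 0)
4. With BA:AE = r, write λ = r/(r+1) so A = B + λ·(E−B); A is affine-linear in λ
Every point depending on A is an affine combination of A and λ-independent points, so each such coordinate is linear in λ; the λ² term in each signed area is a multiple of (E−B)×(E−B) = 0, so 2·[QRB] and 2·[AMQ] are each linear in λ. Evaluating at λ=0 and λ=1:
  2·[QRB] = 25/36,   2·[AMQ] = 25/18·λ − 25/18
So [QRB]:[AMQ] = (25/36) / (25/18·λ − 25/18). Setting this equal to -5/6:
  25/36 = -5/6·(25/18·λ − 25/18)  ⇒  λ = 2/5
Then r = λ/(1−λ) = (2/5)/(3/5) = 2/3. Check: with r = 2/3, A = (-9/10, 2/5) and [QRB]:[AMQ] = -5/6 as required.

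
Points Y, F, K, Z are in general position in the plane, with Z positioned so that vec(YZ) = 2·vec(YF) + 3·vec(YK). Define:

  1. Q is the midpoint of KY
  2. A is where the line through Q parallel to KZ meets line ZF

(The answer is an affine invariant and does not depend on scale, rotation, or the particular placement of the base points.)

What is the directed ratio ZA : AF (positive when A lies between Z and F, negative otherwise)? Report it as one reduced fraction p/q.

Set Y = (0, 0), F = (1, 0), K = (0, 1), Z = (2, 3); any affine frame gives the same invariant.
1. Q is the midpoint of KY ⇒ Q = (0, 1/2)
2. A is where the line through Q parallel to KZ meets line ZF ⇒ A = (7/4, 9/4)
A = Z + t·(F−Z) with t = 1/4, so ZA:AF = t:(1−t) = 1/4:3/4

ZA:AF = 1/3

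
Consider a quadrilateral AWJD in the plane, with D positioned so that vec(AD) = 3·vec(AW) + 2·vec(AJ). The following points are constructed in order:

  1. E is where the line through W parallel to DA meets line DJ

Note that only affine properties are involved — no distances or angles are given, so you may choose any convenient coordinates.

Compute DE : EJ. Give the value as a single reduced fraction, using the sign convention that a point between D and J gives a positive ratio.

DE:EJ = -2/5

Work in coordinates with A = (0, 0), W = (1, 0), J = (0, 1), D = (3, 2).
1. E is where the line through W parallel to DA meets line DJ ⇒ E = (5, 8/3)
E = D + t·(J−D) with t = -2/3, so DE:EJ = t:(1−t) = -2/3:5/3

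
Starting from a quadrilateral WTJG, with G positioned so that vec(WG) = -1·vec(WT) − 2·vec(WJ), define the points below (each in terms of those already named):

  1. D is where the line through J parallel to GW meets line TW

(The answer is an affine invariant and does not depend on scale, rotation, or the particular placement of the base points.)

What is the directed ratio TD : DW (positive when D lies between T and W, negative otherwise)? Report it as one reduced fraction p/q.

Assign W = (0, 0), T = (1, 0), J = (0, 1), G = (-1, -2) — the answer is frame-independent, so this choice is without loss of generality.
1. D is where the line through J parallel to GW meets line TW ⇒ D = (-1/2, 0)
D = T + t·(W−T) with t = 3/2, so TD:DW = t:(1−t) = 3/2:-1/2

TD:DW = -3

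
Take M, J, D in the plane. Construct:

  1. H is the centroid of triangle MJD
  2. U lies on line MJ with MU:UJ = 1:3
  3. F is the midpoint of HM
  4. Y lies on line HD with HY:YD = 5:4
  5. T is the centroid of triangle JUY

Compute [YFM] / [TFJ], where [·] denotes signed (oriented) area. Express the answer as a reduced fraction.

[YFM]:[TFJ] = -20/23

Set M = (0, 0), J = (1, 0), D = (0, 1); any affine frame gives the same invariant.
1. H is the centroid of triangle MJD ⇒ H = (1/3, 1/3)
2. U lies on line MJ with MU:UJ = 1:3 ⇒ U = (1/4, 0)
3. F is the midpoint of HM ⇒ F = (1/6, 1/6)
4. Y lies on line HD with HY:YD = 5:4 ⇒ Y = (4/27, 19/27)
5. T is the centroid of triangle JUY ⇒ T = (151/324, 19/81)
2·[YFM] = -5/54, 2·[TFJ] = 23/216
[YFM]:[TFJ] = -5/54:23/216 = -20/23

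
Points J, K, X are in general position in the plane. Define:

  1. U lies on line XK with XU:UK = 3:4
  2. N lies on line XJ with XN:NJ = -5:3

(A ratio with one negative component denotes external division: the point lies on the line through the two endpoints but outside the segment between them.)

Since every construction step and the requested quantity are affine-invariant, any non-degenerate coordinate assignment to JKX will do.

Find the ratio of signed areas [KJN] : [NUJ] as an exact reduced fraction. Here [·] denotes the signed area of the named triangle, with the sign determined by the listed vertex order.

Choose coordinates J = (0, 0), K = (1, 0), X = (0, 1).
1. U lies on line XK with XU:UK = 3:4 ⇒ U = (3/7, 4/7)
2. N lies on line XJ with XN:NJ = -5:3 ⇒ N = (0, -3/2)
2·[KJN] = 3/2, 2·[NUJ] = 9/14
[KJN]:[NUJ] = 3/2:9/14 = 7/3

[KJN]:[NUJ] = 7/3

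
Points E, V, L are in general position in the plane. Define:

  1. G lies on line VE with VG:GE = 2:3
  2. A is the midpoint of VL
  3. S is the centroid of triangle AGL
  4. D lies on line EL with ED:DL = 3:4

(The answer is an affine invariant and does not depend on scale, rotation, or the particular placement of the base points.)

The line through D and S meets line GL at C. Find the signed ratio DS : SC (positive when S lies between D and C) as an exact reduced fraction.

Set E = (0, 0), V = (1, 0), L = (0, 1); any affine frame gives the same invariant.
1. G lies on line VE with VG:GE = 2:3 ⇒ G = (3/5, 0)
2. A is the midpoint of VL ⇒ A = (1/2, 1/2)
3. S is the centroid of triangle AGL ⇒ S = (11/30, 1/2)
4. D lies on line EL with ED:DL = 3:4 ⇒ D = (0, 3/7)
line DS meets GL at C = (66/215, 21/43)
S = D + t·(C−D) with t = 43/36, so DS:SC = 43/36:-7/36

DS:SC = -43/7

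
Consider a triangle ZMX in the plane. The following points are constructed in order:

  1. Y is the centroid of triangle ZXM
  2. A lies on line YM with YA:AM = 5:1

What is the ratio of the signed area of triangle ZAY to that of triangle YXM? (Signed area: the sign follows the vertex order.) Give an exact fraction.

Set Z = (0, 0), M = (1, 0), X = (0, 1); any affine frame gives the same invariant.
1. Y is the centroid of triangle ZXM ⇒ Y = (1/3, 1/3)
2. A lies on line YM with YA:AM = 5:1 ⇒ A = (8/9, 1/18)
2·[ZAY] = 5/18, 2·[YXM] = -1/3
[ZAY]:[YXM] = 5/18:-1/3 = -5/6

[ZAY]:[YXM] = -5/6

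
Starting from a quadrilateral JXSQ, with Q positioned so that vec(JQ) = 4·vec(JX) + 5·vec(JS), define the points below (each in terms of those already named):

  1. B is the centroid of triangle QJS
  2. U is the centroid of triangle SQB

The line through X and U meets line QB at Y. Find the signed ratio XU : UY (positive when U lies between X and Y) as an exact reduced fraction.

XU:UY = -43/4

Choose coordinates J = (0, 0), X = (1, 0), S = (0, 1), Q = (4, 5).
1. B is the centroid of triangle QJS ⇒ B = (4/3, 2)
2. U is the centroid of triangle SQB ⇒ U = (16/9, 8/3)
line XU meets QB at Y = (220/129, 104/43)
U = X + t·(Y−X) with t = 43/39, so XU:UY = 43/39:-4/39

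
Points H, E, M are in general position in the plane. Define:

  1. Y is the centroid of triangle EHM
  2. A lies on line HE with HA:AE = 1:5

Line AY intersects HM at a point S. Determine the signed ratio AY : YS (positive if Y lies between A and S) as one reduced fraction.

Choose coordinates H = (0, 0), E = (1, 0), M = (0, 1).
1. Y is the centroid of triangle EHM ⇒ Y = (1/3, 1/3)
2. A lies on line HE with HA:AE = 1:5 ⇒ A = (1/6, 0)
line AY meets HM at S = (0, -1/3)
Y = A + t·(S−A) with t = -1, so AY:YS = -1:2

AY:YS = -1/2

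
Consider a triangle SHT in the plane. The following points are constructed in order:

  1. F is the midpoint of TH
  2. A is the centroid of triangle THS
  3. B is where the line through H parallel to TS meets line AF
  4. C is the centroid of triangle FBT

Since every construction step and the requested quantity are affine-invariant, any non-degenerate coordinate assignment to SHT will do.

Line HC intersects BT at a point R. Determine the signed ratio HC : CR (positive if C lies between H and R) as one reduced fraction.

HC:CR = 5

Work in coordinates with S = (0, 0), H = (1, 0), T = (0, 1).
1. F is the midpoint of TH ⇒ F = (1/2, 1/2)
2. A is the centroid of triangle THS ⇒ A = (1/3, 1/3)
3. B is where the line through H parallel to TS meets line AF ⇒ B = (1, 1)
4. C is the centroid of triangle FBT ⇒ C = (1/2, 5/6)
line HC meets BT at R = (2/5, 1)
C = H + t·(R−H) with t = 5/6, so HC:CR = 5/6:1/6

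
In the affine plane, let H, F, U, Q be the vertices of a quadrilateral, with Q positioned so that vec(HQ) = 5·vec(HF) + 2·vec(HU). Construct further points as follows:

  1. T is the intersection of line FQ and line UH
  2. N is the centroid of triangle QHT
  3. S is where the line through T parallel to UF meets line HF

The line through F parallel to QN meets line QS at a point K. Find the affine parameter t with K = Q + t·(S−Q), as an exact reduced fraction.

Choose coordinates H = (0, 0), F = (1, 0), U = (0, 1), Q = (5, 2).
1. T is the intersection of line FQ and line UH ⇒ T = (0, -1/2)
2. N is the centroid of triangle QHT ⇒ N = (5/3, 1/2)
3. S is where the line through T parallel to UF meets line HF ⇒ S = (-1/2, 0)
through F parallel to QN: direction (-10/3, -3/2); meets QS at K = (139/19, 54/19)
K = Q + t·(S−Q) with t = -8/19

t = -8/19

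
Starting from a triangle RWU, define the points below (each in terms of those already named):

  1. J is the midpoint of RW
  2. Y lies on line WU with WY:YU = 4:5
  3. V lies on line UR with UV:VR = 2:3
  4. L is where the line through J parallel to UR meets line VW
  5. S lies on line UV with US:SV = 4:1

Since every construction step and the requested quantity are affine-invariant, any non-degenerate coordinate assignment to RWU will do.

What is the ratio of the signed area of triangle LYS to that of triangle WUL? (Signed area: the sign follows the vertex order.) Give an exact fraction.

[LYS]:[WUL] = 7/15

Choose coordinates R = (0, 0), W = (1, 0), U = (0, 1).
1. J is the midpoint of RW ⇒ J = (1/2, 0)
2. Y lies on line WU with WY:YU = 4:5 ⇒ Y = (5/9, 4/9)
3. V lies on line UR with UV:VR = 2:3 ⇒ V = (0, 3/5)
4. L is where the line through J parallel to UR meets line VW ⇒ L = (1/2, 3/10)
5. S lies on line UV with US:SV = 4:1 ⇒ S = (0, 17/25)
2·[LYS] = 7/75, 2·[WUL] = 1/5
[LYS]:[WUL] = 7/75:1/5 = 7/15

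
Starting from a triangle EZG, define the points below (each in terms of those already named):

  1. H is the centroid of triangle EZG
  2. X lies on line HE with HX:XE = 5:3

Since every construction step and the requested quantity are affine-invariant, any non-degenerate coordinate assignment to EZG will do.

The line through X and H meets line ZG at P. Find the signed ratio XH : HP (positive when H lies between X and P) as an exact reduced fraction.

Assign E = (0, 0), Z = (1, 0), G = (0, 1) — the answer is frame-independent, so this choice is without loss of generality.
1. H is the centroid of triangle EZG ⇒ H = (1/3, 1/3)
2. X lies on line HE with HX:XE = 5:3 ⇒ X = (1/8, 1/8)
line XH meets ZG at P = (1/2, 1/2)
H = X + t·(P−X) with t = 5/9, so XH:HP = 5/9:4/9

XH:HP = 5/4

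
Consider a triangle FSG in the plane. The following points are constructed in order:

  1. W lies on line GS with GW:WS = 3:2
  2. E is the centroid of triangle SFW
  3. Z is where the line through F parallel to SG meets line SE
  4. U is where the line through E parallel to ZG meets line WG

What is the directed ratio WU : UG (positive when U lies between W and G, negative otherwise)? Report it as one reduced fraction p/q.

WU:UG = -1/10

Choose coordinates F = (0, 0), S = (1, 0), G = (0, 1).
1. W lies on line GS with GW:WS = 3:2 ⇒ W = (3/5, 2/5)
2. E is the centroid of triangle SFW ⇒ E = (8/15, 2/15)
3. Z is where the line through F parallel to SG meets line SE ⇒ Z = (-2/5, 2/5)
4. U is where the line through E parallel to ZG meets line WG ⇒ U = (2/3, 1/3)
U = W + t·(G−W) with t = -1/9, so WU:UG = t:(1−t) = -1/9:10/9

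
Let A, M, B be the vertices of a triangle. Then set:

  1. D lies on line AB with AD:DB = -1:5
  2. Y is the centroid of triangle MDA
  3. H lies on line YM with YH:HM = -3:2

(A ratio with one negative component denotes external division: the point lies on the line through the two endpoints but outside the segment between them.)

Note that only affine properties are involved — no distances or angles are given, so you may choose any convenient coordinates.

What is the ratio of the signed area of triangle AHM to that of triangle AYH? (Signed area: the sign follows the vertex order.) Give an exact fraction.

[AHM]:[AYH] = -2/3

Set A = (0, 0), M = (1, 0), B = (0, 1); any affine frame gives the same invariant.
1. D lies on line AB with AD:DB = -1:5 ⇒ D = (0, -1/4)
2. Y is the centroid of triangle MDA ⇒ Y = (1/3, -1/12)
3. H lies on line YM with YH:HM = -3:2 ⇒ H = (7/3, 1/6)
2·[AHM] = -1/6, 2·[AYH] = 1/4
[AHM]:[AYH] = -1/6:1/4 = -2/3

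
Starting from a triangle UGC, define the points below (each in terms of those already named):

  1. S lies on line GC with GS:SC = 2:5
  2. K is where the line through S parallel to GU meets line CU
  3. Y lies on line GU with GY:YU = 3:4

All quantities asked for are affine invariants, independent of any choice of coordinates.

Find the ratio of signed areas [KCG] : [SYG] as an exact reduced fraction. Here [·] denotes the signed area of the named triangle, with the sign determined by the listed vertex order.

[KCG]:[SYG] = -35/6

Work in coordinates with U = (0, 0), G = (1, 0), C = (0, 1).
1. S lies on line GC with GS:SC = 2:5 ⇒ S = (5/7, 2/7)
2. K is where the line through S parallel to GU meets line CU ⇒ K = (0, 2/7)
3. Y lies on line GU with GY:YU = 3:4 ⇒ Y = (4/7, 0)
2·[KCG] = -5/7, 2·[SYG] = 6/49
[KCG]:[SYG] = -5/7:6/49 = -35/6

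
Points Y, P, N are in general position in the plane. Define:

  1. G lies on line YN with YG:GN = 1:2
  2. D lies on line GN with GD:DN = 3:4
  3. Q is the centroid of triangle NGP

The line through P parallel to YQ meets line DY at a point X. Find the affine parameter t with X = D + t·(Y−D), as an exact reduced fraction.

t = 41/13

Work in coordinates with Y = (0, 0), P = (1, 0), N = (0, 1).
1. G lies on line YN with YG:GN = 1:2 ⇒ G = (0, 1/3)
2. D lies on line GN with GD:DN = 3:4 ⇒ D = (0, 13/21)
3. Q is the centroid of triangle NGP ⇒ Q = (1/3, 4/9)
through P parallel to YQ: direction (1/3, 4/9); meets DY at X = (0, -4/3)
X = D + t·(Y−D) with t = 41/13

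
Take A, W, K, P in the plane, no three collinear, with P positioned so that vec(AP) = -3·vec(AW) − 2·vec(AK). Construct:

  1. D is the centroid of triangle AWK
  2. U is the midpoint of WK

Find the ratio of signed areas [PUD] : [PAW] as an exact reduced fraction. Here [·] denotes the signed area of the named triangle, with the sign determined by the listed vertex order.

[PUD]:[PAW] = 1/12

Assign A = (0, 0), W = (1, 0), K = (0, 1), P = (-3, -2) — the answer is frame-independent, so this choice is without loss of generality.
1. D is the centroid of triangle AWK ⇒ D = (1/3, 1/3)
2. U is the midpoint of WK ⇒ U = (1/2, 1/2)
2·[PUD] = -1/6, 2·[PAW] = -2
[PUD]:[PAW] = -1/6:-2 = 1/12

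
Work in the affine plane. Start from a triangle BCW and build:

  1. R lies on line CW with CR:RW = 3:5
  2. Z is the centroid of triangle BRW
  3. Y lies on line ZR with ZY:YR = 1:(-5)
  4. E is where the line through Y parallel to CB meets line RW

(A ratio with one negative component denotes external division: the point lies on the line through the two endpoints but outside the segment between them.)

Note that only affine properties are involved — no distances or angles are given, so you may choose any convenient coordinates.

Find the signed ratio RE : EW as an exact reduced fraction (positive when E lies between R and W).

RE:EW = 1/5

Choose coordinates B = (0, 0), C = (1, 0), W = (0, 1).
1. R lies on line CW with CR:RW = 3:5 ⇒ R = (5/8, 3/8)
2. Z is the centroid of triangle BRW ⇒ Z = (5/24, 11/24)
3. Y lies on line ZR with ZY:YR = 1:(-5) ⇒ Y = (5/48, 23/48)
4. E is where the line through Y parallel to CB meets line RW ⇒ E = (25/48, 23/48)
E = R + t·(W−R) with t = 1/6, so RE:EW = t:(1−t) = 1/6:5/6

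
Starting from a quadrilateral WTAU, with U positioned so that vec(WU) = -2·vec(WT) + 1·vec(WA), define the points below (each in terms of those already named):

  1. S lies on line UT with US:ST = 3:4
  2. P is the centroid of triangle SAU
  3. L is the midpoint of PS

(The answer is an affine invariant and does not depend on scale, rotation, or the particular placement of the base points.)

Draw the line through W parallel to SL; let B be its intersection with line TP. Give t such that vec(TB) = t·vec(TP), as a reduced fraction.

Assign W = (0, 0), T = (1, 0), A = (0, 1), U = (-2, 1) — the answer is frame-independent, so this choice is without loss of generality.
1. S lies on line UT with US:ST = 3:4 ⇒ S = (-5/7, 4/7)
2. P is the centroid of triangle SAU ⇒ P = (-19/21, 6/7)
3. L is the midpoint of PS ⇒ L = (-17/21, 5/7)
through W parallel to SL: direction (-2/21, 1/7); meets TP at B = (-3/7, 9/14)
B = T + t·(P−T) with t = 3/4

t = 3/4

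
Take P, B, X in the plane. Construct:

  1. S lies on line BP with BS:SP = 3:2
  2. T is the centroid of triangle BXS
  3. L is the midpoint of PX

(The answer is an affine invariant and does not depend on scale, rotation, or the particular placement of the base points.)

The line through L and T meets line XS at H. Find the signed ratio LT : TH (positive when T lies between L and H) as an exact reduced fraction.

Work in coordinates with P = (0, 0), B = (1, 0), X = (0, 1).
1. S lies on line BP with BS:SP = 3:2 ⇒ S = (2/5, 0)
2. T is the centroid of triangle BXS ⇒ T = (7/15, 1/3)
3. L is the midpoint of PX ⇒ L = (0, 1/2)
line LT meets XS at H = (7/30, 5/12)
T = L + t·(H−L) with t = 2, so LT:TH = 2:-1

LT:TH = -2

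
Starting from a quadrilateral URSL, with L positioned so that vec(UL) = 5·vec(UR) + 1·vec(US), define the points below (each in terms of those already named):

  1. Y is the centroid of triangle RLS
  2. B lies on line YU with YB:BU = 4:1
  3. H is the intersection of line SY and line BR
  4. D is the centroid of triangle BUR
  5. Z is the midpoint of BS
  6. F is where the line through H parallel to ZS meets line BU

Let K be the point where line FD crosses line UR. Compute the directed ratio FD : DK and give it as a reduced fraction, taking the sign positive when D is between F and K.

FD:DK = -82

Set U = (0, 0), R = (1, 0), S = (0, 1), L = (5, 1); any affine frame gives the same invariant.
1. Y is the centroid of triangle RLS ⇒ Y = (2, 2/3)
2. B lies on line YU with YB:BU = 4:1 ⇒ B = (2/5, 2/15)
3. H is the intersection of line SY and line BR ⇒ H = (-14, 10/3)
4. D is the centroid of triangle BUR ⇒ D = (7/15, 2/45)
5. Z is the midpoint of BS ⇒ Z = (1/5, 17/30)
6. F is where the line through H parallel to ZS meets line BU ⇒ F = (-54/5, -18/5)
line FD meets UR at K = (27/82, 0)
D = F + t·(K−F) with t = 82/81, so FD:DK = 82/81:-1/81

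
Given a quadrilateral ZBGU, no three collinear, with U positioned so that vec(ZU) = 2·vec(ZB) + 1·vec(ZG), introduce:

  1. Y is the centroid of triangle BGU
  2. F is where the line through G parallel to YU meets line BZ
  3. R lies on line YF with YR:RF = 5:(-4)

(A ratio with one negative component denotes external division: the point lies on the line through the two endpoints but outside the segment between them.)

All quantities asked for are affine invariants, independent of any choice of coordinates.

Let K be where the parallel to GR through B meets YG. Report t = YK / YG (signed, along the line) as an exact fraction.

Assign Z = (0, 0), B = (1, 0), G = (0, 1), U = (2, 1) — the answer is frame-independent, so this choice is without loss of generality.
1. Y is the centroid of triangle BGU ⇒ Y = (1, 2/3)
2. F is where the line through G parallel to YU meets line BZ ⇒ F = (-3, 0)
3. R lies on line YF with YR:RF = 5:(-4) ⇒ R = (-19, -8/3)
through B parallel to GR: direction (-19, -11/3); meets YG at K = (34/15, 11/45)
K = Y + t·(G−Y) with t = -19/15

t = -19/15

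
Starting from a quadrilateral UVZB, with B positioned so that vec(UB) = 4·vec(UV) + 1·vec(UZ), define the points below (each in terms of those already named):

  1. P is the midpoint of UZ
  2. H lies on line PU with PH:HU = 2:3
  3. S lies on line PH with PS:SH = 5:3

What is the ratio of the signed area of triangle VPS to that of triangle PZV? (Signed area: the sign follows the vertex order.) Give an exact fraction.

[VPS]:[PZV] = -1/4

Set U = (0, 0), V = (1, 0), Z = (0, 1), B = (4, 1); any affine frame gives the same invariant.
1. P is the midpoint of UZ ⇒ P = (0, 1/2)
2. H lies on line PU with PH:HU = 2:3 ⇒ H = (0, 3/10)
3. S lies on line PH with PS:SH = 5:3 ⇒ S = (0, 3/8)
2·[VPS] = 1/8, 2·[PZV] = -1/2
[VPS]:[PZV] = 1/8:-1/2 = -1/4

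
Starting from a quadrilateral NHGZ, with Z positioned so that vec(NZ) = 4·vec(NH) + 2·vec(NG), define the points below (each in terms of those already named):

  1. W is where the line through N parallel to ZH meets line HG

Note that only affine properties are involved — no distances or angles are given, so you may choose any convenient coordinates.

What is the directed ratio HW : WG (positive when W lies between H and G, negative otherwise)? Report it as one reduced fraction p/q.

Work in coordinates with N = (0, 0), H = (1, 0), G = (0, 1), Z = (4, 2).
1. W is where the line through N parallel to ZH meets line HG ⇒ W = (3/5, 2/5)
W = H + t·(G−H) with t = 2/5, so HW:WG = t:(1−t) = 2/5:3/5

HW:WG = 2/3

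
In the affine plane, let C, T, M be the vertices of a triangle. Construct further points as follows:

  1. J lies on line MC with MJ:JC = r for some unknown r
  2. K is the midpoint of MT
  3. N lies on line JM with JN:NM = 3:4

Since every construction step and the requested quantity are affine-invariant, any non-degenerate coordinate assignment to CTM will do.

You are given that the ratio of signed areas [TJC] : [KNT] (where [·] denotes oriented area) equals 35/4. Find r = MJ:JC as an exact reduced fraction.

Choose coordinates C = (0, 0), T = (1, 0), M = (0, 1).
1. With MJ:JC = r, write λ = r/(r+1) so J = M + λ·(C−M); J is affine-linear in λ
2. K is the midpoint of MT ⇒ K = (1/2, 1/2)
3. N lies on line JM with JN:NM = 3:4 ⇒ N is an affine combination of earlier points and hence also affine-linear in λ
Every point depending on J is an affine combination of J and λ-independent points, so each such coordinate is linear in λ; the λ² term in each signed area is a multiple of (C−M)×(C−M) = 0, so 2·[TJC] and 2·[KNT] are each linear in λ. Evaluating at λ=0 and λ=1:
  2·[TJC] = −λ + 1,   2·[KNT] = 2/7·λ
So [TJC]:[KNT] = (−λ + 1) / (2/7·λ). Setting this equal to 35/4:
  −λ + 1 = 35/4·(2/7·λ)  ⇒  λ = 2/7
Then r = λ/(1−λ) = (2/7)/(5/7) = 2/5. Check: with r = 2/5, J = (0, 5/7) and [TJC]:[KNT] = 35/4 as required.

r = 2/5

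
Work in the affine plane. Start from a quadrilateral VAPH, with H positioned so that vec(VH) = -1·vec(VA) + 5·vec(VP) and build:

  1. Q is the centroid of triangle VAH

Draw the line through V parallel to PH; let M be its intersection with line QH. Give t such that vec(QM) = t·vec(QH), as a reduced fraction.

Set V = (0, 0), A = (1, 0), P = (0, 1), H = (-1, 5); any affine frame gives the same invariant.
1. Q is the centroid of triangle VAH ⇒ Q = (0, 5/3)
through V parallel to PH: direction (-1, 4); meets QH at M = (-5/2, 10)
M = Q + t·(H−Q) with t = 5/2

t = 5/2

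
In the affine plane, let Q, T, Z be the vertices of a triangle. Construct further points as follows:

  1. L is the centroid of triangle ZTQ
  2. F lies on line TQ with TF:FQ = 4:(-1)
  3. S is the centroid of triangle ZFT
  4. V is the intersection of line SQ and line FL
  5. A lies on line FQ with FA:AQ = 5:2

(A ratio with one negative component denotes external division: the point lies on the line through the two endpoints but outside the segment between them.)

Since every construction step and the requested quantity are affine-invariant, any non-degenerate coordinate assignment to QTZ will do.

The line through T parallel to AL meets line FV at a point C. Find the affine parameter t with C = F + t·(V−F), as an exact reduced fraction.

Assign Q = (0, 0), T = (1, 0), Z = (0, 1) — the answer is frame-independent, so this choice is without loss of generality.
1. L is the centroid of triangle ZTQ ⇒ L = (1/3, 1/3)
2. F lies on line TQ with TF:FQ = 4:(-1) ⇒ F = (-1/3, 0)
3. S is the centroid of triangle ZFT ⇒ S = (2/9, 1/3)
4. V is the intersection of line SQ and line FL ⇒ V = (1/6, 1/4)
5. A lies on line FQ with FA:AQ = 5:2 ⇒ A = (-2/21, 0)
through T parallel to AL: direction (3/7, 1/3); meets FV at C = (17/5, 28/15)
C = F + t·(V−F) with t = 112/15

t = 112/15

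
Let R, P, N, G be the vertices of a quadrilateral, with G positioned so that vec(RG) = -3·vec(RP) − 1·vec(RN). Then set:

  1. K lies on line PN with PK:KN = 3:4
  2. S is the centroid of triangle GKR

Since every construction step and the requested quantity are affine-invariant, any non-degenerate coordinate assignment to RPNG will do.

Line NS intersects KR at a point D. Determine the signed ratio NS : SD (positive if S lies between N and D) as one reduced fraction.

NS:SD = 7/5

Choose coordinates R = (0, 0), P = (1, 0), N = (0, 1), G = (-3, -1).
1. K lies on line PN with PK:KN = 3:4 ⇒ K = (4/7, 3/7)
2. S is the centroid of triangle GKR ⇒ S = (-17/21, -4/21)
line NS meets KR at D = (-68/49, -51/49)
S = N + t·(D−N) with t = 7/12, so NS:SD = 7/12:5/12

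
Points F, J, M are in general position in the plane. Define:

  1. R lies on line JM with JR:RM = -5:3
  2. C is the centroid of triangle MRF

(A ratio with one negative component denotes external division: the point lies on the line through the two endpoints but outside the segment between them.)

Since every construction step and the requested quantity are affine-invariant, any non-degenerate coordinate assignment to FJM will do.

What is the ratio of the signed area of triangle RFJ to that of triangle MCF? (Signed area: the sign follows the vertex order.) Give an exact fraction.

Assign F = (0, 0), J = (1, 0), M = (0, 1) — the answer is frame-independent, so this choice is without loss of generality.
1. R lies on line JM with JR:RM = -5:3 ⇒ R = (-3/2, 5/2)
2. C is the centroid of triangle MRF ⇒ C = (-1/2, 7/6)
2·[RFJ] = 5/2, 2·[MCF] = 1/2
[RFJ]:[MCF] = 5/2:1/2 = 5

[RFJ]:[MCF] = 5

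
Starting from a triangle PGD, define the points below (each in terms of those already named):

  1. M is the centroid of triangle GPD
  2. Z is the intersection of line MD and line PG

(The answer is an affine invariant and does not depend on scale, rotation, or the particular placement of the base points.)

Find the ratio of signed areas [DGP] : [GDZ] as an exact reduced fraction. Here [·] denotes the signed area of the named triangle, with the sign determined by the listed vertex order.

Work in coordinates with P = (0, 0), G = (1, 0), D = (0, 1).
1. M is the centroid of triangle GPD ⇒ M = (1/3, 1/3)
2. Z is the intersection of line MD and line PG ⇒ Z = (1/2, 0)
2·[DGP] = -1, 2·[GDZ] = 1/2
[DGP]:[GDZ] = -1:1/2 = -2

[DGP]:[GDZ] = -2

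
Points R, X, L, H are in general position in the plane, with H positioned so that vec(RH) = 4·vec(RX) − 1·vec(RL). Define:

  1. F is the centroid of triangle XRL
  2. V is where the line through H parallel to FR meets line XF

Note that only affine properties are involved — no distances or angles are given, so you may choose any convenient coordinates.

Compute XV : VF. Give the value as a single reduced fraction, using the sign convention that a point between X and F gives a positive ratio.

XV:VF = -4/5

Assign R = (0, 0), X = (1, 0), L = (0, 1), H = (4, -1) — the answer is frame-independent, so this choice is without loss of generality.
1. F is the centroid of triangle XRL ⇒ F = (1/3, 1/3)
2. V is where the line through H parallel to FR meets line XF ⇒ V = (11/3, -4/3)
V = X + t·(F−X) with t = -4, so XV:VF = t:(1−t) = -4:5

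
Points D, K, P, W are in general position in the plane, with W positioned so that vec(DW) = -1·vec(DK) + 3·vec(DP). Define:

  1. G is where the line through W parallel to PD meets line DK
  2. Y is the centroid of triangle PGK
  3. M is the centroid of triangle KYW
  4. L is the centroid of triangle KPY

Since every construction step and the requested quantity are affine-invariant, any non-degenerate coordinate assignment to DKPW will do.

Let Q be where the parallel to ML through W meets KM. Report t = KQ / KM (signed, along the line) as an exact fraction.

t = 9/8

Work in coordinates with D = (0, 0), K = (1, 0), P = (0, 1), W = (-1, 3).
1. G is where the line through W parallel to PD meets line DK ⇒ G = (-1, 0)
2. Y is the centroid of triangle PGK ⇒ Y = (0, 1/3)
3. M is the centroid of triangle KYW ⇒ M = (0, 10/9)
4. L is the centroid of triangle KPY ⇒ L = (1/3, 4/9)
through W parallel to ML: direction (1/3, -2/3); meets KM at Q = (-1/8, 5/4)
Q = K + t·(M−K) with t = 9/8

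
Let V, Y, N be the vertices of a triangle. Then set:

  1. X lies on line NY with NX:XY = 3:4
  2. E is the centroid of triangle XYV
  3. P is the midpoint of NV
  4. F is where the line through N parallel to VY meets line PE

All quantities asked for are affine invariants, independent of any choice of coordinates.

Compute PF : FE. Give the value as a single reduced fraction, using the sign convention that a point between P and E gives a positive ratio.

PF:FE = -21/34

Set V = (0, 0), Y = (1, 0), N = (0, 1); any affine frame gives the same invariant.
1. X lies on line NY with NX:XY = 3:4 ⇒ X = (3/7, 4/7)
2. E is the centroid of triangle XYV ⇒ E = (10/21, 4/21)
3. P is the midpoint of NV ⇒ P = (0, 1/2)
4. F is where the line through N parallel to VY meets line PE ⇒ F = (-10/13, 1)
F = P + t·(E−P) with t = -21/13, so PF:FE = t:(1−t) = -21/13:34/13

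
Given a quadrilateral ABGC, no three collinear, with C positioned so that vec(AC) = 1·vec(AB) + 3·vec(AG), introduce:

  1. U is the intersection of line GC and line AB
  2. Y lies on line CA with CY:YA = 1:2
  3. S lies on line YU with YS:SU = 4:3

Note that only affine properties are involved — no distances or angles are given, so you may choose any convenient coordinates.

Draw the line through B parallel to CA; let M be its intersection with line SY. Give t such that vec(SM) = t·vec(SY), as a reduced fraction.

Assign A = (0, 0), B = (1, 0), G = (0, 1), C = (1, 3) — the answer is frame-independent, so this choice is without loss of generality.
1. U is the intersection of line GC and line AB ⇒ U = (-1/2, 0)
2. Y lies on line CA with CY:YA = 1:2 ⇒ Y = (2/3, 2)
3. S lies on line YU with YS:SU = 4:3 ⇒ S = (0, 6/7)
through B parallel to CA: direction (-1, -3); meets SY at M = (3, 6)
M = S + t·(Y−S) with t = 9/2

t = 9/2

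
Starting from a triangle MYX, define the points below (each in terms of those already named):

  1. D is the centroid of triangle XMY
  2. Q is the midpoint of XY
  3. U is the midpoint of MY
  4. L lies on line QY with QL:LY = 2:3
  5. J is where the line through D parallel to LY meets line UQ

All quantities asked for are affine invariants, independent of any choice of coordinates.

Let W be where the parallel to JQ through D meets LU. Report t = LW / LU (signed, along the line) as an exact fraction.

t = 11/6

Set M = (0, 0), Y = (1, 0), X = (0, 1); any affine frame gives the same invariant.
1. D is the centroid of triangle XMY ⇒ D = (1/3, 1/3)
2. Q is the midpoint of XY ⇒ Q = (1/2, 1/2)
3. U is the midpoint of MY ⇒ U = (1/2, 0)
4. L lies on line QY with QL:LY = 2:3 ⇒ L = (7/10, 3/10)
5. J is where the line through D parallel to LY meets line UQ ⇒ J = (1/2, 1/6)
through D parallel to JQ: direction (0, 1/3); meets LU at W = (1/3, -1/4)
W = L + t·(U−L) with t = 11/6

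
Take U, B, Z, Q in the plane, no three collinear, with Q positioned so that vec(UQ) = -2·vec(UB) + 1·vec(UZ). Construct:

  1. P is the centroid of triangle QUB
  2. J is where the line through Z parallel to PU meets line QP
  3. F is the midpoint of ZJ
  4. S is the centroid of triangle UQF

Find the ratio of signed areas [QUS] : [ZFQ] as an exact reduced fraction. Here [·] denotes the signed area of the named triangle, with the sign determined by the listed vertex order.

[QUS]:[ZFQ] = -1/3

Work in coordinates with U = (0, 0), B = (1, 0), Z = (0, 1), Q = (-2, 1).
1. P is the centroid of triangle QUB ⇒ P = (-1/3, 1/3)
2. J is where the line through Z parallel to PU meets line QP ⇒ J = (4/3, -1/3)
3. F is the midpoint of ZJ ⇒ F = (2/3, 1/3)
4. S is the centroid of triangle UQF ⇒ S = (-4/9, 4/9)
2·[QUS] = 4/9, 2·[ZFQ] = -4/3
[QUS]:[ZFQ] = 4/9:-4/3 = -1/3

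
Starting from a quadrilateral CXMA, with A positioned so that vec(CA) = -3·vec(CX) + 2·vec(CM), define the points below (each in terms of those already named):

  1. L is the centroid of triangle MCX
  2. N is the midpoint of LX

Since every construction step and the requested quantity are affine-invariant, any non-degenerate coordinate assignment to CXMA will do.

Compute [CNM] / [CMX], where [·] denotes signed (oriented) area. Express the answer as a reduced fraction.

Choose coordinates C = (0, 0), X = (1, 0), M = (0, 1), A = (-3, 2).
1. L is the centroid of triangle MCX ⇒ L = (1/3, 1/3)
2. N is the midpoint of LX ⇒ N = (2/3, 1/6)
2·[CNM] = 2/3, 2·[CMX] = -1
[CNM]:[CMX] = 2/3:-1 = -2/3

[CNM]:[CMX] = -2/3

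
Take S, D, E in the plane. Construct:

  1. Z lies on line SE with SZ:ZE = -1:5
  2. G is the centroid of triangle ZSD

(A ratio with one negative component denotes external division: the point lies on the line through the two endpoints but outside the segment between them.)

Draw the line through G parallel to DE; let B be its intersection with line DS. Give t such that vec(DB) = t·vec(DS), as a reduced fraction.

Assign S = (0, 0), D = (1, 0), E = (0, 1) — the answer is frame-independent, so this choice is without loss of generality.
1. Z lies on line SE with SZ:ZE = -1:5 ⇒ Z = (0, -1/4)
2. G is the centroid of triangle ZSD ⇒ G = (1/3, -1/12)
through G parallel to DE: direction (-1, 1); meets DS at B = (1/4, 0)
B = D + t·(S−D) with t = 3/4

t = 3/4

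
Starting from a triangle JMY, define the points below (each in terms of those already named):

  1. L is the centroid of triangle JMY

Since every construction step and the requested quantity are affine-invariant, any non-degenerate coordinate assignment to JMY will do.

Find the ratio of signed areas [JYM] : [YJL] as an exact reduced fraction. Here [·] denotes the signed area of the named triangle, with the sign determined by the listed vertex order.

[JYM]:[YJL] = -3

Choose coordinates J = (0, 0), M = (1, 0), Y = (0, 1).
1. L is the centroid of triangle JMY ⇒ L = (1/3, 1/3)
2·[JYM] = -1, 2·[YJL] = 1/3
[JYM]:[YJL] = -1:1/3 = -3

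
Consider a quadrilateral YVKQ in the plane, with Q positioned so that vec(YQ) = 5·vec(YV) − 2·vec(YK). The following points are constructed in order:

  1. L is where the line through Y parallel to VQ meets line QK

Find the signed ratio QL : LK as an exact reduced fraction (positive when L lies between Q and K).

Choose coordinates Y = (0, 0), V = (1, 0), K = (0, 1), Q = (5, -2).
1. L is where the line through Y parallel to VQ meets line QK ⇒ L = (10, -5)
L = Q + t·(K−Q) with t = -1, so QL:LK = t:(1−t) = -1:2

QL:LK = -1/2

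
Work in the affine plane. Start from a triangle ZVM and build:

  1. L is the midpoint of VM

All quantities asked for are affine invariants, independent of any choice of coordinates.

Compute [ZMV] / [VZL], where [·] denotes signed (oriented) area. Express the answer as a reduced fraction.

[ZMV]:[VZL] = 2

Choose coordinates Z = (0, 0), V = (1, 0), M = (0, 1).
1. L is the midpoint of VM ⇒ L = (1/2, 1/2)
2·[ZMV] = -1, 2·[VZL] = -1/2
[ZMV]:[VZL] = -1:-1/2 = 2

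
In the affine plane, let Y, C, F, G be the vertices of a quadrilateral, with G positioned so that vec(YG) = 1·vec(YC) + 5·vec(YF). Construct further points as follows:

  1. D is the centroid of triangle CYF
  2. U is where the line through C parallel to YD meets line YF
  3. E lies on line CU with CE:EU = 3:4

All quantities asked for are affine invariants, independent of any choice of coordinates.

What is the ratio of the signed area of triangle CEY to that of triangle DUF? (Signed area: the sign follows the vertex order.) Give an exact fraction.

[CEY]:[DUF] = 9/14

Work in coordinates with Y = (0, 0), C = (1, 0), F = (0, 1), G = (1, 5).
1. D is the centroid of triangle CYF ⇒ D = (1/3, 1/3)
2. U is where the line through C parallel to YD meets line YF ⇒ U = (0, -1)
3. E lies on line CU with CE:EU = 3:4 ⇒ E = (4/7, -3/7)
2·[CEY] = -3/7, 2·[DUF] = -2/3
[CEY]:[DUF] = -3/7:-2/3 = 9/14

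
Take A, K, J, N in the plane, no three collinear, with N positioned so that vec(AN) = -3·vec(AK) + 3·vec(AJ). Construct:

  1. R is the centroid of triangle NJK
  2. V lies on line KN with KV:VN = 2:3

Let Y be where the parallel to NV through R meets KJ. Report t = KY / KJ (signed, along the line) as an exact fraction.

t = 1/3

Set A = (0, 0), K = (1, 0), J = (0, 1), N = (-3, 3); any affine frame gives the same invariant.
1. R is the centroid of triangle NJK ⇒ R = (-2/3, 4/3)
2. V lies on line KN with KV:VN = 2:3 ⇒ V = (-3/5, 6/5)
through R parallel to NV: direction (12/5, -9/5); meets KJ at Y = (2/3, 1/3)
Y = K + t·(J−K) with t = 1/3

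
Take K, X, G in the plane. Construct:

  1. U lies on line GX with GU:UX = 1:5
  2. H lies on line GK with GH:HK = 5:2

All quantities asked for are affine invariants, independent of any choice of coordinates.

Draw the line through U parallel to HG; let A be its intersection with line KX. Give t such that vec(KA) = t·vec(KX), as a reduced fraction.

t = 1/6

Work in coordinates with K = (0, 0), X = (1, 0), G = (0, 1).
1. U lies on line GX with GU:UX = 1:5 ⇒ U = (1/6, 5/6)
2. H lies on line GK with GH:HK = 5:2 ⇒ H = (0, 2/7)
through U parallel to HG: direction (0, 5/7); meets KX at A = (1/6, 0)
A = K + t·(X−K) with t = 1/6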